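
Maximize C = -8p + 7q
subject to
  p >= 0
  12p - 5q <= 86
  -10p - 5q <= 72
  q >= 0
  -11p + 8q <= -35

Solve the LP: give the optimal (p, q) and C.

p = 513/41, q = 526/41, maximum C = -422/41

Vertices and C = -8p + 7q:
  (43/6, 0) → C = -172/3
  (513/41, 526/41) → C = -422/41
  (35/11, 0) → C = -280/11

The binding constraints are 12p - 5q = 86 and -11p + 8q = -35.
Solving simultaneously gives p = 513/41, q = 526/41.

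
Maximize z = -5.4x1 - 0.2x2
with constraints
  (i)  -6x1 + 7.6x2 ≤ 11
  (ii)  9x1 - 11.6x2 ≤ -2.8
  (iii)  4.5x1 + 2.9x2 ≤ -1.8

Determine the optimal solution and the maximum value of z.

Feasible corners and z = -5.4x1 - 0.2x2:
  (-443/5, -137/2) → z = 24607/50
  (-53/60, 3/4) → z = 231/50
  (-10/27, -4/87) → z = 874/435

x1 = -88.6, x2 = -68.5, maximum z = 492.14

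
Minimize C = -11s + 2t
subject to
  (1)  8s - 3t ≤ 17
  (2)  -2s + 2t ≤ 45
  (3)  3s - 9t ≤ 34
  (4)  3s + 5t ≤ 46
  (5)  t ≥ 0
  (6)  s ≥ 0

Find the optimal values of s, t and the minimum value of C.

s = 223/49, t = 317/49, minimum C = -1819/49

Corner points and C = -11s + 2t:
  (223/49, 317/49) → C = -1819/49
  (17/8, 0) → C = -187/8
  (0, 46/5) → C = 92/5
  (0, 0) → C = 0

The binding constraints are 8s - 3t = 17 and 3s + 5t = 46.
Solving simultaneously gives s = 223/49, t = 317/49.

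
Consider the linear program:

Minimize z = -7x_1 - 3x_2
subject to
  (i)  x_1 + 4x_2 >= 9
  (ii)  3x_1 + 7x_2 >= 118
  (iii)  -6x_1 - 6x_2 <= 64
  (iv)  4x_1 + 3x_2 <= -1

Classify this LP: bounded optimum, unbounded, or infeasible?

Extreme points and z = -7x_1 - 3x_2:
  (-289/6, 75/2) → z = 674/3
  (-19, 25) → z = 58
The feasible region has finitely many vertices and no improving ray; the minimum is 58 at (-19, 25).

bounded optimum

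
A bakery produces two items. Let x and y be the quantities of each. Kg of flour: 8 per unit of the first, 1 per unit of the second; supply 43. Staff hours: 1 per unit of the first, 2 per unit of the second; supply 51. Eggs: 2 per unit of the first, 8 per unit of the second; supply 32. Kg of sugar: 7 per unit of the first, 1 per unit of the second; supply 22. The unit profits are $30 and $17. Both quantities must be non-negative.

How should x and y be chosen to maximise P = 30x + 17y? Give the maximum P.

Vertices and P = 30x + 17y:
  (0, 0) → P = 0
  (0, 4) → P = 68
  (22/7, 0) → P = 660/7
  (8/3, 10/3) → P = 410/3

x = 8/3, y = 10/3, maximum P = 410/3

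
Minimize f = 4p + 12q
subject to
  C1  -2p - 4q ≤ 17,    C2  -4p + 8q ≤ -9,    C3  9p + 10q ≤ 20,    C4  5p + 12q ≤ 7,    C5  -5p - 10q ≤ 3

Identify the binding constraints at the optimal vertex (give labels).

C3 and C5

Corner points and f = 4p + 12q:
  (41/22, -17/88) → f = 113/22
  (33/40, -57/80) → f = -21/4
  (85/29, -37/58) → f = 118/29
  (23/4, -127/40) → f = -151/10

The minimum is at (23/4, -127/40). Substituting into each constraint, equality holds for C3 and C5; the remaining constraints have slack.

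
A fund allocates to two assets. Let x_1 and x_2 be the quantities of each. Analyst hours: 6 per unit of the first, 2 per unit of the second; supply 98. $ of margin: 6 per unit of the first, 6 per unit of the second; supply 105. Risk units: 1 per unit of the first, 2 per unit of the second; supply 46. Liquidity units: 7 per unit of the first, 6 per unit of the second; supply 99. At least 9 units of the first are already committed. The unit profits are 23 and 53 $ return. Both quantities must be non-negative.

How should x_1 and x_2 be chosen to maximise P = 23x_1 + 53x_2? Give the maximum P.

The optimum lies where 7x_1 + 6x_2 = 99 and x_1 = 9.
Solving simultaneously gives x_1 = 9, x_2 = 6.

x_1 = 9, x_2 = 6, maximum P = 525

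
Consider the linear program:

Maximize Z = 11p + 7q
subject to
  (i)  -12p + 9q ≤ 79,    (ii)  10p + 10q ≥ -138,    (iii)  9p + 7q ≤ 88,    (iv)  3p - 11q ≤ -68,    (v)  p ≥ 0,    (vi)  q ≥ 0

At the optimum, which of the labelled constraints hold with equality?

Corner points and Z = 11p + 7q:
  (239/165, 589/55) → Z = 14998/165
  (0, 79/9) → Z = 553/9
  (41/10, 73/10) → Z = 481/5
  (0, 68/11) → Z = 476/11

The maximum is at (41/10, 73/10). Substituting into each constraint, equality holds for (iii) and (iv); the remaining constraints have slack.

(iii) and (iv)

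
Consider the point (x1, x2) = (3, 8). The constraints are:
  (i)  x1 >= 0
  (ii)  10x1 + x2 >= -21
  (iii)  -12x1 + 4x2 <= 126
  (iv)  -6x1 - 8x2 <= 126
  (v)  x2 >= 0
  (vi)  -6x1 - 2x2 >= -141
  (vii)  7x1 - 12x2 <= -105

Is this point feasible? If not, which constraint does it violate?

not feasible — violates (vii)

Constraint (vii): 7x1 - 12x2 = -75, which is not ≤ -105. All other constraints are satisfied.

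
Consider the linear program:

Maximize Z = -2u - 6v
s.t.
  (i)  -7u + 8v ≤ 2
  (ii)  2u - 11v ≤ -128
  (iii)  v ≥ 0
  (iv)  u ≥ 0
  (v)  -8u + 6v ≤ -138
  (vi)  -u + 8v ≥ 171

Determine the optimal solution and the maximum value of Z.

Feasible corners and Z = -2u - 6v:
  (558/11, 491/11) → Z = -4062/11
  (857/5, 214/5) → Z = -2998/5
  (1065/29, 753/29) → Z = -6648/29
The feasible region is unbounded (it extends along (8, 7), (11, 2)), but Z strictly decreases along every unbounded feasible direction, so there is no improving ray and the maximum is attained at a vertex.

The binding constraints are -8u + 6v = -138 and -u + 8v = 171.
Solving simultaneously gives u = 1065/29, v = 753/29.

u = 1065/29, v = 753/29, maximum Z = -6648/29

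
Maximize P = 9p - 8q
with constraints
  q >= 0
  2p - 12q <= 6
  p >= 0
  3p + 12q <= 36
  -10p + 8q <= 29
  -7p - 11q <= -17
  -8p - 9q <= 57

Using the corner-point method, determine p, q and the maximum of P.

At the optimal vertex, 2p - 12q = 6 and 3p + 12q = 36.
Solving simultaneously gives p = 42/5, q = 9/10.

p = 42/5, q = 9/10, maximum P = 342/5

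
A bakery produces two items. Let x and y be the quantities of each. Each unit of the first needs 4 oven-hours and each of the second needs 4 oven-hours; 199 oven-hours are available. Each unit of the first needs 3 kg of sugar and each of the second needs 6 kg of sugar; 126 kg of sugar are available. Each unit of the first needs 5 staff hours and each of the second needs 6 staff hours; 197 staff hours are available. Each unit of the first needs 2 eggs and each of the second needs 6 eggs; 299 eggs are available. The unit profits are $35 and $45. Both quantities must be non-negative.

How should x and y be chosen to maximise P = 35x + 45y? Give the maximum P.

x = 71/2, y = 13/4, maximum P = 5555/4

Feasible corners and P = 35x + 45y:
  (0, 0) → P = 0
  (0, 21) → P = 945
  (197/5, 0) → P = 1379
  (71/2, 13/4) → P = 5555/4

At the optimal vertex, 3x + 6y = 126 and 5x + 6y = 197.
Solving simultaneously gives x = 71/2, y = 13/4.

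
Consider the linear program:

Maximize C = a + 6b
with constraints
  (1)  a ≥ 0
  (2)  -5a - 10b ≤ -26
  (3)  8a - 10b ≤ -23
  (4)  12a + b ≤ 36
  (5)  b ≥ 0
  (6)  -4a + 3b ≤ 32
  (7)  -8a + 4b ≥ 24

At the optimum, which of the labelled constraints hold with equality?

(4) and (6)

Corner points and C = a + 6b:
  (0, 32/3) → C = 64
  (0, 6) → C = 36
  (19/10, 66/5) → C = 811/10
  (15/7, 72/7) → C = 447/7

The maximum is at (19/10, 66/5). Substituting into each constraint, equality holds for (4) and (6); the remaining constraints have slack.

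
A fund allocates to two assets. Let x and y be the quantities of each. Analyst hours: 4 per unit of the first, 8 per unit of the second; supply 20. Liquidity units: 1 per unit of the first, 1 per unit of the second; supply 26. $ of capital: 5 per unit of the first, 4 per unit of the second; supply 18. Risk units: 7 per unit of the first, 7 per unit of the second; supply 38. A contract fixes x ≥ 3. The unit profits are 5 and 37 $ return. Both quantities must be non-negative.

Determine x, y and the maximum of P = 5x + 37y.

x = 3, y = 3/4, maximum P = 171/4

Corner points and P = 5x + 37y:
  (18/5, 0) → P = 18
  (3, 0) → P = 15
  (3, 3/4) → P = 171/4

The optimum lies where 5x + 4y = 18 and x = 3.
Solving simultaneously gives x = 3, y = 3/4.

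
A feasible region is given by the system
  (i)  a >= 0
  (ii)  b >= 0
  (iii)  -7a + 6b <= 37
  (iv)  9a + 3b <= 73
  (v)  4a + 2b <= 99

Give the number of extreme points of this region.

4

Of the 10 pairwise boundary intersections, those satisfying every inequality are:
  (0, 0)
  (0, 37/6)
  (73/9, 0)
  (109/25, 844/75)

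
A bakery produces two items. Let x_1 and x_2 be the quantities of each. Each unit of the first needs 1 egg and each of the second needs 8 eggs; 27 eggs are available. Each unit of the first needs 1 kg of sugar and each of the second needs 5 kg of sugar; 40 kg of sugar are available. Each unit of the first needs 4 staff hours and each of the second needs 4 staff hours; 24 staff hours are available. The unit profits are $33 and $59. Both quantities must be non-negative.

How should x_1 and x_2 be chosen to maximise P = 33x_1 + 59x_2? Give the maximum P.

Vertices and P = 33x_1 + 59x_2:
  (0, 0) → P = 0
  (0, 27/8) → P = 1593/8
  (6, 0) → P = 198
  (3, 3) → P = 276

x_1 = 3, x_2 = 3, maximum P = 276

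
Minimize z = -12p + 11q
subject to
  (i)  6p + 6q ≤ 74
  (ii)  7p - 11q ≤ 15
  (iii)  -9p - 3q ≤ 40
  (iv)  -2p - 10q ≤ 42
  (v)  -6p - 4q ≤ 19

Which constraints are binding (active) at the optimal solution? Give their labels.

(i) and (ii)

Corner points and z = -12p + 11q:
  (226/27, 107/27) → z = -1535/27
  (-77/6, 151/6) → z = 2585/6
  (-149/94, -223/94) → z = -665/94
  (-103/18, 23/6) → z = 665/6

The minimum is at (226/27, 107/27). Substituting into each constraint, equality holds for (i) and (ii); the remaining constraints have slack.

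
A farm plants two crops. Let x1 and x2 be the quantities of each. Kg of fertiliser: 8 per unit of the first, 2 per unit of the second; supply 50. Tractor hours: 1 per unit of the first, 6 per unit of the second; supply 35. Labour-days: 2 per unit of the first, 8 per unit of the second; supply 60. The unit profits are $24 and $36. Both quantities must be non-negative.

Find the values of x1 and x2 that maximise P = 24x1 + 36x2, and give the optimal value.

x1 = 5, x2 = 5, maximum P = 300

Extreme points and P = 24x1 + 36x2:
  (0, 0) → P = 0
  (0, 35/6) → P = 210
  (25/4, 0) → P = 150
  (5, 5) → P = 300

The optimum lies where 8x1 + 2x2 = 50 and x1 + 6x2 = 35.
Solving simultaneously gives x1 = 5, x2 = 5.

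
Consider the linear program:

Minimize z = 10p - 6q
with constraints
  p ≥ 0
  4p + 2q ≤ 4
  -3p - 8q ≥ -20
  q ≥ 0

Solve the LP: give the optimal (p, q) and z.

Extreme points and z = 10p - 6q:
  (0, 2) → z = -12
  (0, 0) → z = 0
  (1, 0) → z = 10

At the optimal vertex, p = 0 and 4p + 2q = 4.
Solving simultaneously gives p = 0, q = 2.

p = 0, q = 2, minimum z = -12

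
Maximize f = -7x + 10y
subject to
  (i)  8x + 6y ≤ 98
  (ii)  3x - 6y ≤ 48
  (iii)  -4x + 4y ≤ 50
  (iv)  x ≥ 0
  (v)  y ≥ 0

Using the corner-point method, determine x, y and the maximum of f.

Feasible corners and f = -7x + 10y:
  (23/14, 99/7) → f = 1819/14
  (49/4, 0) → f = -343/4
  (0, 25/2) → f = 125
  (0, 0) → f = 0

The optimum lies where 8x + 6y = 98 and -4x + 4y = 50.
Solving simultaneously gives x = 23/14, y = 99/7.

x = 23/14, y = 99/7, maximum f = 1819/14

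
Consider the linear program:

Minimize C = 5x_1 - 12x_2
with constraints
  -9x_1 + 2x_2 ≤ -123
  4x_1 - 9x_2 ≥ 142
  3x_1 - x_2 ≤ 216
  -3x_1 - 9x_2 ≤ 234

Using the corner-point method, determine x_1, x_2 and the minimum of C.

x_1 = 1802/23, x_2 = 438/23, minimum C = 3754/23

Corner points and C = 5x_1 - 12x_2:
  (823/73, -786/73) → C = 13547/73
  (213/29, -825/29) → C = 10965/29
  (1802/23, 438/23) → C = 3754/23
  (57, -45) → C = 825

The binding constraints are 4x_1 - 9x_2 = 142 and 3x_1 - x_2 = 216.
Solving simultaneously gives x_1 = 1802/23, x_2 = 438/23.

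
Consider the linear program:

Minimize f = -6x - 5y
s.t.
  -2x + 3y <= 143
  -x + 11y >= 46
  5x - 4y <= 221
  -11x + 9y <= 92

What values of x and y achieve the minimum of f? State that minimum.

x = 1235/7, y = 1157/7, minimum f = -1885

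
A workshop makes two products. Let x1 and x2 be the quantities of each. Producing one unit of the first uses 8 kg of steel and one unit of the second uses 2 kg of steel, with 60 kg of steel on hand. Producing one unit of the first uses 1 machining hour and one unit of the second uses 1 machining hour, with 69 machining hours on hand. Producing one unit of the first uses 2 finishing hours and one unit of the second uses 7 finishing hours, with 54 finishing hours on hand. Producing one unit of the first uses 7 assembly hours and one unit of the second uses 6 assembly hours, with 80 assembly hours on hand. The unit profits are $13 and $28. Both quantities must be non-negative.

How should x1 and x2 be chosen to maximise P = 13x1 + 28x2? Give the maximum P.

x1 = 6, x2 = 6, maximum P = 246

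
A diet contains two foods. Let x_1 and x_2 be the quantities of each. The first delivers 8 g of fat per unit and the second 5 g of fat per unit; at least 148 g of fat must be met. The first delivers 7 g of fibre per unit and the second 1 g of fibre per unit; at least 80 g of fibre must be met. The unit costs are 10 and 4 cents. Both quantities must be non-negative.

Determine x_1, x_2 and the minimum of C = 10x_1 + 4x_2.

x_1 = 28/3, x_2 = 44/3, minimum C = 152

The feasible region is unbounded (it extends along (0, 1), (1, 0)), but C strictly increases along every unbounded feasible direction, so there is no improving ray and the minimum is attained at a vertex.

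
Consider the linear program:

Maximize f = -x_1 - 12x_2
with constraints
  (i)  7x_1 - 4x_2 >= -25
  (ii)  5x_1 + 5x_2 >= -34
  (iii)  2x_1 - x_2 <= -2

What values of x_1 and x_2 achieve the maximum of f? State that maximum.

Corner points and f = -x_1 - 12x_2:
  (-261/55, -113/55) → f = 147/5
  (17, 36) → f = -449
  (-44/15, -58/15) → f = 148/3

x_1 = -44/15, x_2 = -58/15, maximum f = 148/3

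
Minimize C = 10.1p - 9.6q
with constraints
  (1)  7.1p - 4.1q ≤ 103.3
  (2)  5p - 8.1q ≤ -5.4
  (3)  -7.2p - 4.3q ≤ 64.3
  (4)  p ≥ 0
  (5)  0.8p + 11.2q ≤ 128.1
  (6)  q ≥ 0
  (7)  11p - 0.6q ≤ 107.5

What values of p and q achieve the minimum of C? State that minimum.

At the optimal vertex, p = 0 and 0.8p + 11.2q = 128.1.
Solving simultaneously gives p = 0, q = 183/16.

p = 0, q = 11.4375, minimum C = -109.8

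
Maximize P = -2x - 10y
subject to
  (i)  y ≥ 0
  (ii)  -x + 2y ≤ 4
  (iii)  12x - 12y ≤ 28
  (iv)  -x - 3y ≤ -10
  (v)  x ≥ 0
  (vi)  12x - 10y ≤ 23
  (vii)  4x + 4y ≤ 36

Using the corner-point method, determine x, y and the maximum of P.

Corner points and P = -2x - 10y:
  (8/5, 14/5) → P = -156/5
  (14/3, 13/3) → P = -158/3
  (169/46, 97/46) → P = -654/23
  (113/22, 85/22) → P = -538/11

The optimum lies where -x - 3y = -10 and 12x - 10y = 23.
Solving simultaneously gives x = 169/46, y = 97/46.

x = 169/46, y = 97/46, maximum P = -654/23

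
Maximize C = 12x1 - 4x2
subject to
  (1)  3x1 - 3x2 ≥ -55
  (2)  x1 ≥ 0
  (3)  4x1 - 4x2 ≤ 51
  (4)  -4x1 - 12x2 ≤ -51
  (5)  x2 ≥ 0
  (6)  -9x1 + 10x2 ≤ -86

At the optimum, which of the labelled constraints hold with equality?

Extreme points and C = 12x1 - 4x2:
  (51/4, 0) → C = 153
  (83/2, 115/4) → C = 383
  (771/74, 115/148) → C = 4511/37

The maximum is at (83/2, 115/4). Substituting into each constraint, equality holds for (3) and (6); the remaining constraints have slack.

(3) and (6)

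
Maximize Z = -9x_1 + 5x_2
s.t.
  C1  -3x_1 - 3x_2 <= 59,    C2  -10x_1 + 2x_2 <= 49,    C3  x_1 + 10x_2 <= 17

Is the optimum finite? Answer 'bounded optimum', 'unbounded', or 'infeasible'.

bounded optimum

Corner points and Z = -9x_1 + 5x_2:
  (-265/36, -443/36) → Z = 85/18
  (-76/17, 73/34) → Z = 1733/34
The feasible region has finitely many vertices and no improving ray; the maximum is 1733/34 at (-76/17, 73/34).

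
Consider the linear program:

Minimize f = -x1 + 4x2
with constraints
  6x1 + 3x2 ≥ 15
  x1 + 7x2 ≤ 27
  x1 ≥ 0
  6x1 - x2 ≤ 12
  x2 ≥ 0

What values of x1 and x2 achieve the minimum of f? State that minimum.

Vertices and f = -x1 + 4x2:
  (8/13, 49/13) → f = 188/13
  (17/8, 3/4) → f = 7/8
  (111/43, 150/43) → f = 489/43

The optimum lies where 6x1 + 3x2 = 15 and 6x1 - x2 = 12.
Solving simultaneously gives x1 = 17/8, x2 = 3/4.

x1 = 17/8, x2 = 3/4, minimum f = 7/8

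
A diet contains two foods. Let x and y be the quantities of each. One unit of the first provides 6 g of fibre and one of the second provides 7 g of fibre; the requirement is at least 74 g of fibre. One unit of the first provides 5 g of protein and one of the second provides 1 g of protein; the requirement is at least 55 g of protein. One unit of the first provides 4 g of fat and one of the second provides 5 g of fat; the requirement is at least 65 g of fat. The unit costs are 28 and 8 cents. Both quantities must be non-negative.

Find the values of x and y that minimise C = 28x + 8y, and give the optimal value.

Feasible corners and C = 28x + 8y:
  (0, 55) → C = 440
  (65/4, 0) → C = 455
  (10, 5) → C = 320
The feasible region is unbounded (it extends along (0, 1), (1, 0)), but C strictly increases along every unbounded feasible direction, so there is no improving ray and the minimum is attained at a vertex.

x = 10, y = 5, minimum C = 320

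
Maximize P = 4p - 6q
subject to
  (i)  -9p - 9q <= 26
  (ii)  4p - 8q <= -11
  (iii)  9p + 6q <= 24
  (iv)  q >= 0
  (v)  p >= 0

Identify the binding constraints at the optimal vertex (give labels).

Vertices and P = 4p - 6q:
  (21/16, 65/32) → P = -111/16
  (0, 11/8) → P = -33/4
  (0, 4) → P = -24

The maximum is at (21/16, 65/32). Substituting into each constraint, equality holds for (ii) and (iii); the remaining constraints have slack.

(ii) and (iii)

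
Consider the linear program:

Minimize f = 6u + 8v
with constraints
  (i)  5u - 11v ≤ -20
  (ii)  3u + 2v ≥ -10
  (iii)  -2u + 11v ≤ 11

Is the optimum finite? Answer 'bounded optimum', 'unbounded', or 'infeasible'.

bounded optimum

Extreme points and f = 6u + 8v:
  (-150/43, 10/43) → f = -820/43
  (-3, 5/11) → f = -158/11
  (-132/37, 13/37) → f = -688/37
The feasible region has finitely many vertices and no improving ray; the minimum is -820/43 at (-150/43, 10/43).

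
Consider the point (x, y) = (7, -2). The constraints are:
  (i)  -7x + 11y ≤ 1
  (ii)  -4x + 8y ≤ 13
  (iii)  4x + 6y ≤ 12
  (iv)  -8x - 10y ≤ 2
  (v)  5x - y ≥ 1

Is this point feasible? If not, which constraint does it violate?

Constraint (iii): 4x + 6y = 16, which is not ≤ 12. All other constraints are satisfied.

not feasible — violates (iii)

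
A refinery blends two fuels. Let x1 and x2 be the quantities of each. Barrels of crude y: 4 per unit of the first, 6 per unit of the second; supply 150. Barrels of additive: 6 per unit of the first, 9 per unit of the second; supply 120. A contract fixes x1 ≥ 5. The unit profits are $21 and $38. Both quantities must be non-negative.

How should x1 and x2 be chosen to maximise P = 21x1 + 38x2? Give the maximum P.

x1 = 5, x2 = 10, maximum P = 485

The binding constraints are 6x1 + 9x2 = 120 and x1 = 5.
Solving simultaneously gives x1 = 5, x2 = 10.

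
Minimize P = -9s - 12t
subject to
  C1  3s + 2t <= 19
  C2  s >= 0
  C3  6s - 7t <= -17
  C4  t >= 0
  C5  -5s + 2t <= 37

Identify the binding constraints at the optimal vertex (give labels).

C1 and C2

Feasible corners and P = -9s - 12t:
  (0, 19/2) → P = -114
  (3, 5) → P = -87
  (0, 17/7) → P = -204/7

The minimum is at (0, 19/2). Substituting into each constraint, equality holds for C1 and C2; the remaining constraints have slack.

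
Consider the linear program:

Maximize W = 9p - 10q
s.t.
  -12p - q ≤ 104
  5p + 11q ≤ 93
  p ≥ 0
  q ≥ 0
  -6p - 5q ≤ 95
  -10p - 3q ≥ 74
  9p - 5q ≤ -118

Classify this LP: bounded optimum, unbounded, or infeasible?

The boundaries -10p - 3q = 74 and 9p - 5q = -118 meet at (-724/77, 514/77), but that point violates -12p - q ≤ 104. Every candidate vertex is excluded by some other constraint, so the feasible region is empty.

infeasible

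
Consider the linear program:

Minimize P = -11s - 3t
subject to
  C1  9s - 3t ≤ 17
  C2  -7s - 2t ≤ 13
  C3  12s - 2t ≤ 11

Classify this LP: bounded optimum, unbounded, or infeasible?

unbounded

From the feasible point (-5/39, -236/39), moving in the direction (2, 12) keeps every constraint satisfied while P decreases without bound.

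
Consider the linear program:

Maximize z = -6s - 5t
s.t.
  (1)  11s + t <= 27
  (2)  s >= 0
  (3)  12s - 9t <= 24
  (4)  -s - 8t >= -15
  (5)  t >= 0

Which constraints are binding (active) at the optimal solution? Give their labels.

Extreme points and z = -6s - 5t:
  (89/37, 20/37) → z = -634/37
  (67/29, 46/29) → z = -632/29
  (0, 15/8) → z = -75/8
  (0, 0) → z = 0
  (2, 0) → z = -12

The maximum is at (0, 0). Substituting into each constraint, equality holds for (2) and (5); the remaining constraints have slack.

(2) and (5)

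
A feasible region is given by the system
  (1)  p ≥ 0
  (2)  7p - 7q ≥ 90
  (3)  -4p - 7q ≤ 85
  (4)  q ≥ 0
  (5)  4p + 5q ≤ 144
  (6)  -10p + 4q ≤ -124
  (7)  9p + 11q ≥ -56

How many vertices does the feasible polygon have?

3

Of the 21 pairwise boundary intersections, those satisfying every inequality are:
  (90/7, 0)
  (162/7, 72/7)
  (36, 0)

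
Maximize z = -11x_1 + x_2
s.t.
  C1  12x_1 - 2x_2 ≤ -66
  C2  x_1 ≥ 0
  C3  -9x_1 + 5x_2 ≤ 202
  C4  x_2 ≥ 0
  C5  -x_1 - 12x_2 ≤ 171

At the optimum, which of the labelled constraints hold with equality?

C2 and C3

Extreme points and z = -11x_1 + x_2:
  (0, 33) → z = 33
  (37/21, 305/7) → z = 508/21
  (0, 202/5) → z = 202/5

The maximum is at (0, 202/5). Substituting into each constraint, equality holds for C2 and C3; the remaining constraints have slack.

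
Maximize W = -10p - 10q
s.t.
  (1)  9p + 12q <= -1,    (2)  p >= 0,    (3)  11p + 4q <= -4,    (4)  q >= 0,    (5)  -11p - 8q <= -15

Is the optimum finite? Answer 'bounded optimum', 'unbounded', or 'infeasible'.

The boundaries q = 0 and -11p - 8q = -15 meet at (15/11, 0), but that point violates 9p + 12q ≤ -1. Every candidate vertex is excluded by some other constraint, so the feasible region is empty.

infeasible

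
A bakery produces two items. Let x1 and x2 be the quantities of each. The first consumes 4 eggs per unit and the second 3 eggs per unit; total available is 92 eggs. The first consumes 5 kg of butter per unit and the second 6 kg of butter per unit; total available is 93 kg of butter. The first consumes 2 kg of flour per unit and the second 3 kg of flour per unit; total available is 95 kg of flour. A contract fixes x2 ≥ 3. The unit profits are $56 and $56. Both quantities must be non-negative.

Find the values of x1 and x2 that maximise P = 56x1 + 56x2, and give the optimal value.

x1 = 15, x2 = 3, maximum P = 1008

At the optimal vertex, 5x1 + 6x2 = 93 and x2 = 3.
Solving simultaneously gives x1 = 15, x2 = 3.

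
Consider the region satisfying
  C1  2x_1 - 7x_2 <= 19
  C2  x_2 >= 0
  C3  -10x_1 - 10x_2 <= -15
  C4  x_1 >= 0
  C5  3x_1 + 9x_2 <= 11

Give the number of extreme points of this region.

Intersecting each pair of boundary lines and keeping only the points that satisfy every inequality leaves:
  (3/2, 0)
  (11/3, 0)
  (5/12, 13/12)

3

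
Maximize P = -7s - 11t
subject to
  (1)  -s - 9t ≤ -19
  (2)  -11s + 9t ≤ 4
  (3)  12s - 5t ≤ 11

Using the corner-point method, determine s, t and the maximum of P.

s = 5/4, t = 71/36, maximum P = -274/9

Corner points and P = -7s - 11t:
  (5/4, 71/36) → P = -274/9
  (194/113, 217/113) → P = -3745/113
  (119/53, 169/53) → P = -2692/53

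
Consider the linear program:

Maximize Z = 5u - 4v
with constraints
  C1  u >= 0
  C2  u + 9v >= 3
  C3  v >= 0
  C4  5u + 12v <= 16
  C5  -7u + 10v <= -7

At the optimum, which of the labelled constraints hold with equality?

Extreme points and Z = 5u - 4v:
  (3, 0) → Z = 15
  (93/73, 14/73) → Z = 409/73
  (16/5, 0) → Z = 16
  (122/67, 77/134) → Z = 456/67

The maximum is at (16/5, 0). Substituting into each constraint, equality holds for C3 and C4; the remaining constraints have slack.

C3 and C4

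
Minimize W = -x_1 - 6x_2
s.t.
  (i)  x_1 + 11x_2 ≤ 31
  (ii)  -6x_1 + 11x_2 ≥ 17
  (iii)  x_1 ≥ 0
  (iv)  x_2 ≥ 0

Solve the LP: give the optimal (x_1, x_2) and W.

x_1 = 2, x_2 = 29/11, minimum W = -196/11

Extreme points and W = -x_1 - 6x_2:
  (2, 29/11) → W = -196/11
  (0, 31/11) → W = -186/11
  (0, 17/11) → W = -102/11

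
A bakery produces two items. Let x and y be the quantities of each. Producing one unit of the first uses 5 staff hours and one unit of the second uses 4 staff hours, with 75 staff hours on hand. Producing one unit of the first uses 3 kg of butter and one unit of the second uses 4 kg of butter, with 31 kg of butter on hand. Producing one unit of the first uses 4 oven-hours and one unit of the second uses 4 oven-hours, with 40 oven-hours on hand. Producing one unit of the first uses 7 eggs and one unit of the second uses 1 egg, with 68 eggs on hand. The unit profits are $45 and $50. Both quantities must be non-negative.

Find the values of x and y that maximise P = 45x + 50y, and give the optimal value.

Corner points and P = 45x + 50y:
  (0, 0) → P = 0
  (0, 31/4) → P = 775/2
  (68/7, 0) → P = 3060/7
  (9, 1) → P = 455
  (29/3, 1/3) → P = 1355/3

x = 9, y = 1, maximum P = 455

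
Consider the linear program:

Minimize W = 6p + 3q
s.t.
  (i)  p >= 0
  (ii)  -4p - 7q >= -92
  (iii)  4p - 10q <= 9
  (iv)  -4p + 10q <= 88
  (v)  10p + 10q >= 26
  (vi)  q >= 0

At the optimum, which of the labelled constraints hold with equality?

Vertices and W = 6p + 3q:
  (0, 44/5) → W = 132/5
  (0, 13/5) → W = 39/5
  (983/68, 83/17) → W = 3447/34
  (76/17, 180/17) → W = 996/17
  (5/2, 1/10) → W = 153/10

The minimum is at (0, 13/5). Substituting into each constraint, equality holds for (i) and (v); the remaining constraints have slack.

(i) and (v)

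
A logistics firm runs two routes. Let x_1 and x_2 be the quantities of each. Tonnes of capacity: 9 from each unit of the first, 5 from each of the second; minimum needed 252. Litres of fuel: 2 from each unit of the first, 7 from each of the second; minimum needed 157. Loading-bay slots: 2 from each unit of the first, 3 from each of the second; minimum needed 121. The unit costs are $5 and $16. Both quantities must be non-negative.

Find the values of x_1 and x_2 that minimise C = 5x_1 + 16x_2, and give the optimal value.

x_1 = 47, x_2 = 9, minimum C = 379

Extreme points and C = 5x_1 + 16x_2:
  (0, 252/5) → C = 4032/5
  (157/2, 0) → C = 785/2
  (151/17, 585/17) → C = 595
  (47, 9) → C = 379
The feasible region is unbounded (it extends along (0, 1), (1, 0)), but C strictly increases along every unbounded feasible direction, so there is no improving ray and the minimum is attained at a vertex.

The binding constraints are 2x_1 + 7x_2 = 157 and 2x_1 + 3x_2 = 121.
Solving simultaneously gives x_1 = 47, x_2 = 9.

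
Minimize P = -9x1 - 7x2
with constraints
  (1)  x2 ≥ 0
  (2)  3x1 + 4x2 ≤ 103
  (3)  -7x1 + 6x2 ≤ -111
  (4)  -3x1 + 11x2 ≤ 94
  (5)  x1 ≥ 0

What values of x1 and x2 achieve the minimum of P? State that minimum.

Feasible corners and P = -9x1 - 7x2:
  (103/3, 0) → P = -309
  (111/7, 0) → P = -999/7
  (531/23, 194/23) → P = -6137/23

x1 = 103/3, x2 = 0, minimum P = -309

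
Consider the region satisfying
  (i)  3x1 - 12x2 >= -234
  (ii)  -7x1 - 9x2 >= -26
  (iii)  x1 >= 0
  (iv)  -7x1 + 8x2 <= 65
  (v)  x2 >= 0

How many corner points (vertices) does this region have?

The feasible vertices (each the meet of two boundaries and inside every other half-plane) are:
  (0, 26/9)
  (26/7, 0)
  (0, 0)

3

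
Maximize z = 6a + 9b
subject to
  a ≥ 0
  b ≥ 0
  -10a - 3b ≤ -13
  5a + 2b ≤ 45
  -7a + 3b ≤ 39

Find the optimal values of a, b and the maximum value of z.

Corner points and z = 6a + 9b:
  (0, 13/3) → z = 39
  (0, 13) → z = 117
  (13/10, 0) → z = 39/5
  (9, 0) → z = 54
  (57/29, 510/29) → z = 4932/29

a = 57/29, b = 510/29, maximum z = 4932/29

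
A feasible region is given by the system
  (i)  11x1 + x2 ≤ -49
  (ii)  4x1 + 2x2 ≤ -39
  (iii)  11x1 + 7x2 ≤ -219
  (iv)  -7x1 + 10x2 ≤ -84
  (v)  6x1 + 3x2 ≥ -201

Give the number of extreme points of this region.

4

The feasible vertices (each the meet of two boundaries and inside every other half-plane) are:
  (-62/33, -85/3)
  (2, -71)
  (-534/53, -819/53)
  (-586/27, -637/27)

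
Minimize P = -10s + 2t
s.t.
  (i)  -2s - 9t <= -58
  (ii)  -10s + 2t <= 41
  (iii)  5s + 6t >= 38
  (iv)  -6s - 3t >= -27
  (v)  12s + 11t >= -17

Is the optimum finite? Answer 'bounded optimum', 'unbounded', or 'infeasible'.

bounded optimum

Extreme points and P = -10s + 2t:
  (-2/11, 214/33) → P = 488/33
  (23/16, 49/8) → P = -17/8
  (-17/7, 117/14) → P = 41
  (-23/14, 86/7) → P = 41
The feasible region has finitely many vertices and no improving ray; the minimum is -17/8 at (23/16, 49/8).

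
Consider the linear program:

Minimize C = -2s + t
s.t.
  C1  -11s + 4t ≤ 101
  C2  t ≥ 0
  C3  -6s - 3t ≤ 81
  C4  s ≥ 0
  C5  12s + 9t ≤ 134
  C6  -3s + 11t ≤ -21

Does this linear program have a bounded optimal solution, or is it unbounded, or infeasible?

Extreme points and C = -2s + t:
  (67/6, 0) → C = -67/3
  (7, 0) → C = -14
  (1663/159, 50/53) → C = -3176/159
The feasible region has finitely many vertices and no improving ray; the minimum is -67/3 at (67/6, 0).

bounded optimum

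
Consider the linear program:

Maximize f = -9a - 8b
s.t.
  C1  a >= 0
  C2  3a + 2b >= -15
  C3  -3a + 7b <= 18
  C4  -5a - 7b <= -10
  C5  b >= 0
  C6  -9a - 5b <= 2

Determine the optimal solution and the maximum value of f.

Extreme points and f = -9a - 8b:
  (0, 18/7) → f = -144/7
  (0, 10/7) → f = -80/7
  (2, 0) → f = -18
The feasible region is unbounded (it extends along (7, 3), (1, 0)), but f strictly decreases along every unbounded feasible direction, so there is no improving ray and the maximum is attained at a vertex.

The optimum lies where a = 0 and -5a - 7b = -10.
Solving simultaneously gives a = 0, b = 10/7.

a = 0, b = 10/7, maximum f = -80/7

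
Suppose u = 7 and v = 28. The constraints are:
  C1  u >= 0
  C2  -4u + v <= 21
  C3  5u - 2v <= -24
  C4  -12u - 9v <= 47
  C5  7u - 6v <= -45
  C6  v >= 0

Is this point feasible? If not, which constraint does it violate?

not feasible — violates C3

Constraint C3: 5u - 2v = -21, which is not ≤ -24. All other constraints are satisfied.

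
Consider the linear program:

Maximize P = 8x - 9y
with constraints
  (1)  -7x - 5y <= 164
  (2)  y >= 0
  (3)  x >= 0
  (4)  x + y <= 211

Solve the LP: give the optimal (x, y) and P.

Extreme points and P = 8x - 9y:
  (0, 0) → P = 0
  (211, 0) → P = 1688
  (0, 211) → P = -1899

x = 211, y = 0, maximum P = 1688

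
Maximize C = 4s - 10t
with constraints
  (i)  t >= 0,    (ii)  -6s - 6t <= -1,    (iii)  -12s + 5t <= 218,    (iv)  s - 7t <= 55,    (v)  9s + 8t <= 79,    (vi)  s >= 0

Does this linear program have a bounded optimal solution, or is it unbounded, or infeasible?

Feasible corners and C = 4s - 10t:
  (1/6, 0) → C = 2/3
  (79/9, 0) → C = 316/9
  (0, 1/6) → C = -5/3
  (0, 79/8) → C = -395/4
The feasible region has finitely many vertices and no improving ray; the maximum is 316/9 at (79/9, 0).

bounded optimum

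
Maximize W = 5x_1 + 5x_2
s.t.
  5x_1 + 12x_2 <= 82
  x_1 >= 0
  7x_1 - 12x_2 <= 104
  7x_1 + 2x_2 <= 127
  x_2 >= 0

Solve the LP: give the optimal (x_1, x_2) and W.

x_1 = 31/2, x_2 = 3/8, maximum W = 635/8

Feasible corners and W = 5x_1 + 5x_2:
  (0, 41/6) → W = 205/6
  (31/2, 3/8) → W = 635/8
  (0, 0) → W = 0
  (104/7, 0) → W = 520/7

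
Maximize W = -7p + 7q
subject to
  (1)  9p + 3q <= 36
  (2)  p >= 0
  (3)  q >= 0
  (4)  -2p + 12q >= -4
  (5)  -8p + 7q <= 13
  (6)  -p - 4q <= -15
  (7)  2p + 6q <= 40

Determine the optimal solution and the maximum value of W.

Corner points and W = -7p + 7q:
  (71/29, 135/29) → W = 448/29
  (3, 3) → W = 0
  (53/39, 133/39) → W = 560/39

At the optimal vertex, 9p + 3q = 36 and -8p + 7q = 13.
Solving simultaneously gives p = 71/29, q = 135/29.

p = 71/29, q = 135/29, maximum W = 448/29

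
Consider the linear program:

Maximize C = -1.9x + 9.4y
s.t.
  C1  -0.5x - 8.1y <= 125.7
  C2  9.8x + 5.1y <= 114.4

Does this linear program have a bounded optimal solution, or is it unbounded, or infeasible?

unbounded

From the feasible point (52257/2561, -128906/7683), moving in the direction (-8.1, 0.5) keeps every constraint satisfied while C increases without bound.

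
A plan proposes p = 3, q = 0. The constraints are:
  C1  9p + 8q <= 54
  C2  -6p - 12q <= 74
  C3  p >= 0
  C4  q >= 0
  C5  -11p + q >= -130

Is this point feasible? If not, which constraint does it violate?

C1: 27 ≤ 54 ✓
C2: -18 ≤ 74 ✓
C3: 3 ≥ 0 ✓
C4: 0 ≥ 0 ✓
C5: -33 ≥ -130 ✓

feasible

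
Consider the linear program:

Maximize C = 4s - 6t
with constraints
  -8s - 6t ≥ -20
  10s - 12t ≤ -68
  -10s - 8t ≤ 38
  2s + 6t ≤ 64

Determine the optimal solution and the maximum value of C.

s = -5, t = 3/2, maximum C = -29

Corner points and C = 4s - 6t:
  (-14/13, 62/13) → C = -428/13
  (-22/3, 118/9) → C = -108
  (-5, 3/2) → C = -29
  (-185/11, 179/11) → C = -1814/11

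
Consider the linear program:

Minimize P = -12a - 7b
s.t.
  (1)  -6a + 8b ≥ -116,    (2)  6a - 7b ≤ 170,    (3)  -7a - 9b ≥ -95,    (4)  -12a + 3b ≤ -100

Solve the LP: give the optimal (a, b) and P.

Extreme points and P = -12a - 7b:
  (82/5, -11/5) → P = -907/5
  (226/39, -132/13) → P = 20/13
  (395/43, 440/129) → P = -17300/129

At the optimal vertex, -6a + 8b = -116 and -7a - 9b = -95.
Solving simultaneously gives a = 82/5, b = -11/5.

a = 82/5, b = -11/5, minimum P = -907/5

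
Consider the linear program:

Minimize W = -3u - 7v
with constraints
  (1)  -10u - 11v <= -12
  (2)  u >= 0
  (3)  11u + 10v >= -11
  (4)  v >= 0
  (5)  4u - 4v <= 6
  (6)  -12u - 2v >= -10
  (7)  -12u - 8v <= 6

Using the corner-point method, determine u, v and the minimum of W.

u = 0, v = 5, minimum W = -35

Feasible corners and W = -3u - 7v:
  (0, 12/11) → W = -84/11
  (43/56, 11/28) → W = -283/56
  (0, 5) → W = -35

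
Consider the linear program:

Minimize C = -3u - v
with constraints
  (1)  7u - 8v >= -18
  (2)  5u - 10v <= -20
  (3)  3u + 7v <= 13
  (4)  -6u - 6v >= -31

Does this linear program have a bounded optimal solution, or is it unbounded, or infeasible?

bounded optimum

Feasible corners and C = -3u - v:
  (-2/3, 5/3) → C = 1/3
  (-22/73, 145/73) → C = -79/73
  (-2/13, 25/13) → C = -19/13
The feasible region has finitely many vertices and no improving ray; the minimum is -19/13 at (-2/13, 25/13).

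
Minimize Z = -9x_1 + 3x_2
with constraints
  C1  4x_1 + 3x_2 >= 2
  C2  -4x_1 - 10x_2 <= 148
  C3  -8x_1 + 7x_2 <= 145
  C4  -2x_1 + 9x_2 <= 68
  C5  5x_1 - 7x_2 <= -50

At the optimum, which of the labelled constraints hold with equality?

Vertices and Z = -9x_1 + 3x_2:
  (-31/7, 46/7) → Z = 417/7
  (-136/43, 210/43) → Z = 1854/43
  (26/31, 240/31) → Z = 486/31

The minimum is at (26/31, 240/31). Substituting into each constraint, equality holds for C4 and C5; the remaining constraints have slack.

C4 and C5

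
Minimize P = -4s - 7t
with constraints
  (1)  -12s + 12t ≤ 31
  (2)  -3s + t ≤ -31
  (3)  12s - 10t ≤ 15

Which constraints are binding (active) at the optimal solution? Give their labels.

Feasible corners and P = -4s - 7t:
  (403/24, 155/8) → P = -4867/24
  (245/12, 23) → P = -728/3
  (295/18, 109/6) → P = -3469/18

The minimum is at (245/12, 23). Substituting into each constraint, equality holds for (1) and (3); the remaining constraints have slack.

(1) and (3)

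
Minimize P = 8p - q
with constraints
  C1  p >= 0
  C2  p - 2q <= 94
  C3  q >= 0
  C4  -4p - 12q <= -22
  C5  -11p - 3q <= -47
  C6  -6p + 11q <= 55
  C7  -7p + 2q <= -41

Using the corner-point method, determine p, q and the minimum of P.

p = 41/7, q = 0, minimum P = 328/7

Corner points and P = 8p - q:
  (94, 0) → P = 752
  (41/7, 0) → P = 328/7
  (561/65, 631/65) → P = 3857/65
The feasible region is unbounded (it extends along (2, 1), (11, 6)), but P strictly increases along every unbounded feasible direction, so there is no improving ray and the minimum is attained at a vertex.

The optimum lies where q = 0 and -7p + 2q = -41.
Solving simultaneously gives p = 41/7, q = 0.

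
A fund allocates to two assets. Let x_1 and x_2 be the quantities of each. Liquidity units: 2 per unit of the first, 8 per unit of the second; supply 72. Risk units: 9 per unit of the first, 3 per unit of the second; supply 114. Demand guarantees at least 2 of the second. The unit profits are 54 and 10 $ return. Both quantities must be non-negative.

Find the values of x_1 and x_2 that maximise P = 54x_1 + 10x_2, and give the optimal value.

x_1 = 12, x_2 = 2, maximum P = 668

Corner points and P = 54x_1 + 10x_2:
  (0, 9) → P = 90
  (0, 2) → P = 20
  (116/11, 70/11) → P = 6964/11
  (12, 2) → P = 668

The binding constraints are 9x_1 + 3x_2 = 114 and x_2 = 2.
Solving simultaneously gives x_1 = 12, x_2 = 2.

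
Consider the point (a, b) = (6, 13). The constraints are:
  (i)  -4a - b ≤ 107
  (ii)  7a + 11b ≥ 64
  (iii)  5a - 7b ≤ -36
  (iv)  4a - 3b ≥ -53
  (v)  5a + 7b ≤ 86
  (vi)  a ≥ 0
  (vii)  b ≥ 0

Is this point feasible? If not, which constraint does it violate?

not feasible — violates (v)

Constraint (v): 5a + 7b = 121, which is not ≤ 86. All other constraints are satisfied.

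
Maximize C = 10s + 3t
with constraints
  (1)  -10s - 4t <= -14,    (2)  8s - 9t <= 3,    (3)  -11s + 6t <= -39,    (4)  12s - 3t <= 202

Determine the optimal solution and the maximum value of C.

s = 365/13, t = 1754/39, maximum C = 5404/13

Corner points and C = 10s + 3t:
  (111/17, 93/17) → C = 1389/17
  (603/28, 395/21) → C = 3805/14
  (365/13, 1754/39) → C = 5404/13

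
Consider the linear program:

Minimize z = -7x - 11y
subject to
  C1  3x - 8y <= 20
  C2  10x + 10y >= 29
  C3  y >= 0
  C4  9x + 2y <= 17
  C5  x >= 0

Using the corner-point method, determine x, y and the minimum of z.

x = 0, y = 17/2, minimum z = -187/2

Extreme points and z = -7x - 11y:
  (8/5, 13/10) → z = -51/2
  (0, 29/10) → z = -319/10
  (0, 17/2) → z = -187/2

At the optimal vertex, 9x + 2y = 17 and x = 0.
Solving simultaneously gives x = 0, y = 17/2.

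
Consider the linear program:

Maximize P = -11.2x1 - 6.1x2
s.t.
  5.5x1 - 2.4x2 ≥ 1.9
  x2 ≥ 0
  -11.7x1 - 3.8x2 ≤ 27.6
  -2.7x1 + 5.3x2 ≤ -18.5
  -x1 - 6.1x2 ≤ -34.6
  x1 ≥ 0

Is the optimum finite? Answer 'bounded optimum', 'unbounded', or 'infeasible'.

Vertices and P = -11.2x1 - 6.1x2:
  (34.6, 0) → P = -387.52
  (29623/2177, 7492/2177) → P = -1887394/10885
The feasible region has finitely many vertices and no improving ray; the maximum is -1887394/10885 at (29623/2177, 7492/2177).

bounded optimum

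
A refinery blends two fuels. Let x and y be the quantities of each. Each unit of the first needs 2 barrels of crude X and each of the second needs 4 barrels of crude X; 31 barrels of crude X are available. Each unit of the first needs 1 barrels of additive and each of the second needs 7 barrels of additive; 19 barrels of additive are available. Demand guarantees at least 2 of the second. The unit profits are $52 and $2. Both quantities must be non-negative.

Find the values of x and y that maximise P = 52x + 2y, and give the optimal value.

Extreme points and P = 52x + 2y:
  (0, 19/7) → P = 38/7
  (0, 2) → P = 4
  (5, 2) → P = 264

At the optimal vertex, x + 7y = 19 and y = 2.
Solving simultaneously gives x = 5, y = 2.

x = 5, y = 2, maximum P = 264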